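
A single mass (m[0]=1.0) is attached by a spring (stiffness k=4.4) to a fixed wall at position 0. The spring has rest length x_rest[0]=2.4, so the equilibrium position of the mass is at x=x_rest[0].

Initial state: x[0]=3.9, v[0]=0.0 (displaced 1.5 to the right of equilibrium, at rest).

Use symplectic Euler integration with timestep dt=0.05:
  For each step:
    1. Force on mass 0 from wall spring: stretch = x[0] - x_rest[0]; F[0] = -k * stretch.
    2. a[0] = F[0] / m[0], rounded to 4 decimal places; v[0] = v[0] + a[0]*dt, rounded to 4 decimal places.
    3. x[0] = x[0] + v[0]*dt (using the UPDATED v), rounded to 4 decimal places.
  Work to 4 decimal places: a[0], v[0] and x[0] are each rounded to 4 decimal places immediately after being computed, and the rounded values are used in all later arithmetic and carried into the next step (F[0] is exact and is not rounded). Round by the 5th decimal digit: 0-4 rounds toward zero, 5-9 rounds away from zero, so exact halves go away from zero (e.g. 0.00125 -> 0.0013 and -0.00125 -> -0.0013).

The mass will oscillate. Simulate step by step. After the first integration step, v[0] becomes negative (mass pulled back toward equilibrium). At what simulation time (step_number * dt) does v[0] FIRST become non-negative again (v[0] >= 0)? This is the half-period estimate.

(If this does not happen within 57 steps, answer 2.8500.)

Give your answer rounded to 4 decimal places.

Step 0: x=[3.9000] v=[0.0000]
Step 1: x=[3.8835] v=[-0.3300]
Step 2: x=[3.8507] v=[-0.6564]
Step 3: x=[3.8019] v=[-0.9756]
Step 4: x=[3.7377] v=[-1.2840]
Step 5: x=[3.6588] v=[-1.5783]
Step 6: x=[3.5660] v=[-1.8552]
Step 7: x=[3.4604] v=[-2.1117]
Step 8: x=[3.3432] v=[-2.3450]
Step 9: x=[3.2156] v=[-2.5525]
Step 10: x=[3.0790] v=[-2.7319]
Step 11: x=[2.9349] v=[-2.8813]
Step 12: x=[2.7850] v=[-2.9990]
Step 13: x=[2.6308] v=[-3.0837]
Step 14: x=[2.4741] v=[-3.1345]
Step 15: x=[2.3166] v=[-3.1508]
Step 16: x=[2.1600] v=[-3.1325]
Step 17: x=[2.0060] v=[-3.0797]
Step 18: x=[1.8564] v=[-2.9930]
Step 19: x=[1.7127] v=[-2.8734]
Step 20: x=[1.5766] v=[-2.7222]
Step 21: x=[1.4495] v=[-2.5411]
Step 22: x=[1.3329] v=[-2.3320]
Step 23: x=[1.2280] v=[-2.0972]
Step 24: x=[1.1360] v=[-1.8394]
Step 25: x=[1.0579] v=[-1.5613]
Step 26: x=[0.9946] v=[-1.2660]
Step 27: x=[0.9468] v=[-0.9568]
Step 28: x=[0.9149] v=[-0.6371]
Step 29: x=[0.8994] v=[-0.3104]
Step 30: x=[0.9004] v=[0.0197]
First v>=0 after going negative at step 30, time=1.5000

Answer: 1.5000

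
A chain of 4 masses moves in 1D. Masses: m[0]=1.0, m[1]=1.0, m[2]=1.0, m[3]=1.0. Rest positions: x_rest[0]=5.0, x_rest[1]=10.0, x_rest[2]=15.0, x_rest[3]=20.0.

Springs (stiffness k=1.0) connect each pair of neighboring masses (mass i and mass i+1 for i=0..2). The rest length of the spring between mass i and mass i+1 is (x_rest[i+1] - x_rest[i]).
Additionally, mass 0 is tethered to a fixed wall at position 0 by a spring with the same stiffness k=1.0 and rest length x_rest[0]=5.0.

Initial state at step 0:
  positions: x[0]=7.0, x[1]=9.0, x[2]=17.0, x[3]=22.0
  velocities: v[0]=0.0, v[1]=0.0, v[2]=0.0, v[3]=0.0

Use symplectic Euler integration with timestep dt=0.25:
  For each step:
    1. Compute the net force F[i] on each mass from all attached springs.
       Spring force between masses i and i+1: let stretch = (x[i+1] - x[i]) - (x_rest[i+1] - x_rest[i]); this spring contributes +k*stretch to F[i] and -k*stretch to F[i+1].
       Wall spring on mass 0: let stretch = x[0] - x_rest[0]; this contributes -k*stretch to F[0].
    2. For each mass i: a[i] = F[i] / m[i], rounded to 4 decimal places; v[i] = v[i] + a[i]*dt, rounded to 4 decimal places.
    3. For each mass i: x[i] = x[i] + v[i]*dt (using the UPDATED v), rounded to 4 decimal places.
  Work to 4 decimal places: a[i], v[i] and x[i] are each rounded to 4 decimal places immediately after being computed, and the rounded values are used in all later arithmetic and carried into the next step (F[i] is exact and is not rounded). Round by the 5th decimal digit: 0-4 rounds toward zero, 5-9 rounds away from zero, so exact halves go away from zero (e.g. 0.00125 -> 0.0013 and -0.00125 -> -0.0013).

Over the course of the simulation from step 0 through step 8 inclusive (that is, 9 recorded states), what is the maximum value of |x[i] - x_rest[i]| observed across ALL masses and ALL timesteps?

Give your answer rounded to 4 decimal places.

Step 0: x=[7.0000 9.0000 17.0000 22.0000] v=[0.0000 0.0000 0.0000 0.0000]
Step 1: x=[6.6875 9.3750 16.8125 22.0000] v=[-1.2500 1.5000 -0.7500 0.0000]
Step 2: x=[6.1250 10.0469 16.4844 21.9883] v=[-2.2500 2.6875 -1.3125 -0.0469]
Step 3: x=[5.4248 10.8760 16.0979 21.9451] v=[-2.8008 3.3164 -1.5459 -0.1729]
Step 4: x=[4.7263 11.6908 15.7505 21.8489] v=[-2.7942 3.2591 -1.3896 -0.3847]
Step 5: x=[4.1676 12.3240 15.5305 21.6841] v=[-2.2347 2.5329 -0.8799 -0.6593]
Step 6: x=[3.8582 12.6479 15.4947 21.4472] v=[-1.2375 1.2954 -0.1431 -0.9477]
Step 7: x=[3.8571 12.6003 15.6530 21.1508] v=[-0.0046 -0.1903 0.6333 -1.1858]
Step 8: x=[4.1613 12.1971 15.9642 20.8232] v=[1.2169 -1.6129 1.2446 -1.3103]
Max displacement = 2.6479

Answer: 2.6479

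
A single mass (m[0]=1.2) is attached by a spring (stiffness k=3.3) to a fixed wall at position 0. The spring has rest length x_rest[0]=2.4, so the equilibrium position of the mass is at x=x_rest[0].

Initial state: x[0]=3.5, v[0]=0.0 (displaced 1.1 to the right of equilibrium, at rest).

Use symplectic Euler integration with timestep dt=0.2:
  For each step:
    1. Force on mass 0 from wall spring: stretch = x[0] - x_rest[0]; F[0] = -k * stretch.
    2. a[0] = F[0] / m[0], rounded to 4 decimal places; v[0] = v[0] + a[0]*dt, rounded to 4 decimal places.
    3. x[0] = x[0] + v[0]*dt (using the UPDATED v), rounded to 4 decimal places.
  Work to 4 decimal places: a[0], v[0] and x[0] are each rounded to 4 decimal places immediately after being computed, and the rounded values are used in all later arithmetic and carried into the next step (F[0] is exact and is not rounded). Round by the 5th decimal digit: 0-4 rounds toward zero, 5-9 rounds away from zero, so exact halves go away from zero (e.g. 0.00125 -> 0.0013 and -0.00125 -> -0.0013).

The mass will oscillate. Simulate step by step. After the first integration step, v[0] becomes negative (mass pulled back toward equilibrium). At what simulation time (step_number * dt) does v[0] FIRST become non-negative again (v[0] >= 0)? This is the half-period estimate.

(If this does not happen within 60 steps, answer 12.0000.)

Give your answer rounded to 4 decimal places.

Step 0: x=[3.5000] v=[0.0000]
Step 1: x=[3.3790] v=[-0.6050]
Step 2: x=[3.1503] v=[-1.1435]
Step 3: x=[2.8391] v=[-1.5562]
Step 4: x=[2.4796] v=[-1.7977]
Step 5: x=[2.1113] v=[-1.8415]
Step 6: x=[1.7748] v=[-1.6827]
Step 7: x=[1.5070] v=[-1.3388]
Step 8: x=[1.3375] v=[-0.8476]
Step 9: x=[1.2849] v=[-0.2632]
Step 10: x=[1.3549] v=[0.3501]
First v>=0 after going negative at step 10, time=2.0000

Answer: 2.0000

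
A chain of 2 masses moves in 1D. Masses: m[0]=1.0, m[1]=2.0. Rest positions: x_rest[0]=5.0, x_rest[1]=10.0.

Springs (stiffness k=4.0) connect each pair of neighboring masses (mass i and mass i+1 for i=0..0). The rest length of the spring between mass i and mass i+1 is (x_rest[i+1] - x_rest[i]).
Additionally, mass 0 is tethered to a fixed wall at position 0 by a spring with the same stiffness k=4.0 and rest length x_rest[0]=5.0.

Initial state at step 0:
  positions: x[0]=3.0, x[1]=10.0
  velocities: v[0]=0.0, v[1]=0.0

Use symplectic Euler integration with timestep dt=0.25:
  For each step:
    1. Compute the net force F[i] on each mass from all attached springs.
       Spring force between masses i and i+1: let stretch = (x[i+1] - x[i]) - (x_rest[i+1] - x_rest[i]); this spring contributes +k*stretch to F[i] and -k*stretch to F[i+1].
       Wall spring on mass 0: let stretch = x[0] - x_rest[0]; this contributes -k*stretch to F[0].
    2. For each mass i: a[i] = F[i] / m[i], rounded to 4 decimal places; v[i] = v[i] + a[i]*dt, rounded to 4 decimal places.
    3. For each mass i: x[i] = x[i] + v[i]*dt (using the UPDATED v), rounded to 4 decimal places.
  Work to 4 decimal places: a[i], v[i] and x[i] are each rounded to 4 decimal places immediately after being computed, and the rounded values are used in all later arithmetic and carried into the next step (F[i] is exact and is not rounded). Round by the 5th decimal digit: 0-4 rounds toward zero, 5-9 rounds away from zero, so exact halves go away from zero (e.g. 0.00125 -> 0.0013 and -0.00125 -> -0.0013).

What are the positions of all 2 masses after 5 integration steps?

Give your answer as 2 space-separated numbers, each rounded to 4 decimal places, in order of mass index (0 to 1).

Answer: 5.7419 9.6354

Derivation:
Step 0: x=[3.0000 10.0000] v=[0.0000 0.0000]
Step 1: x=[4.0000 9.7500] v=[4.0000 -1.0000]
Step 2: x=[5.4375 9.4063] v=[5.7500 -1.3750]
Step 3: x=[6.5078 9.1915] v=[4.2813 -0.8594]
Step 4: x=[6.6221 9.2662] v=[0.4572 0.2988]
Step 5: x=[5.7419 9.6354] v=[-3.5208 1.4768]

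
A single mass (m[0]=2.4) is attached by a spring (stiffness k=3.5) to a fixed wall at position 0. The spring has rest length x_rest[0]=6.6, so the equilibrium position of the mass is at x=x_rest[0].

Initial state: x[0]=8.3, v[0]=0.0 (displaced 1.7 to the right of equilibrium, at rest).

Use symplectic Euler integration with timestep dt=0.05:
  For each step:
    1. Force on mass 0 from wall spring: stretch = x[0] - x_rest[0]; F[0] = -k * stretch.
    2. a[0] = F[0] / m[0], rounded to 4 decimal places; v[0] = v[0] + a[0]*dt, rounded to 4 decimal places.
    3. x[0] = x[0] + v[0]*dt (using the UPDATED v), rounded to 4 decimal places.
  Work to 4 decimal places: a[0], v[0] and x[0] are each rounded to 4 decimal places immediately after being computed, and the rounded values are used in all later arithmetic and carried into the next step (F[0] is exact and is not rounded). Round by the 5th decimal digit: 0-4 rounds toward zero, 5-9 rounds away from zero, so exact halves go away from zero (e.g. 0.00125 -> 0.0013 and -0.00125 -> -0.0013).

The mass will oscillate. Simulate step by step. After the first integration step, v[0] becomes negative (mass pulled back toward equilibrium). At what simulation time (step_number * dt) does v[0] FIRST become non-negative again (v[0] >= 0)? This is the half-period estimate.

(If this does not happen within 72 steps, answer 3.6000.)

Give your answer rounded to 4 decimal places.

Step 0: x=[8.3000] v=[0.0000]
Step 1: x=[8.2938] v=[-0.1240]
Step 2: x=[8.2814] v=[-0.2475]
Step 3: x=[8.2629] v=[-0.3701]
Step 4: x=[8.2383] v=[-0.4914]
Step 5: x=[8.2078] v=[-0.6109]
Step 6: x=[8.1714] v=[-0.7281]
Step 7: x=[8.1293] v=[-0.8427]
Step 8: x=[8.0816] v=[-0.9542]
Step 9: x=[8.0285] v=[-1.0622]
Step 10: x=[7.9702] v=[-1.1664]
Step 11: x=[7.9069] v=[-1.2663]
Step 12: x=[7.8388] v=[-1.3616]
Step 13: x=[7.7662] v=[-1.4519]
Step 14: x=[7.6894] v=[-1.5369]
Step 15: x=[7.6086] v=[-1.6163]
Step 16: x=[7.5241] v=[-1.6898]
Step 17: x=[7.4362] v=[-1.7572]
Step 18: x=[7.3453] v=[-1.8182]
Step 19: x=[7.2517] v=[-1.8725]
Step 20: x=[7.1557] v=[-1.9200]
Step 21: x=[7.0577] v=[-1.9605]
Step 22: x=[6.9580] v=[-1.9939]
Step 23: x=[6.8570] v=[-2.0200]
Step 24: x=[6.7551] v=[-2.0387]
Step 25: x=[6.6526] v=[-2.0500]
Step 26: x=[6.5499] v=[-2.0538]
Step 27: x=[6.4474] v=[-2.0501]
Step 28: x=[6.3455] v=[-2.0390]
Step 29: x=[6.2445] v=[-2.0204]
Step 30: x=[6.1448] v=[-1.9945]
Step 31: x=[6.0467] v=[-1.9613]
Step 32: x=[5.9507] v=[-1.9210]
Step 33: x=[5.8570] v=[-1.8737]
Step 34: x=[5.7660] v=[-1.8195]
Step 35: x=[5.6781] v=[-1.7587]
Step 36: x=[5.5935] v=[-1.6915]
Step 37: x=[5.5126] v=[-1.6181]
Step 38: x=[5.4357] v=[-1.5388]
Step 39: x=[5.3630] v=[-1.4539]
Step 40: x=[5.2948] v=[-1.3637]
Step 41: x=[5.2314] v=[-1.2685]
Step 42: x=[5.1730] v=[-1.1687]
Step 43: x=[5.1198] v=[-1.0647]
Step 44: x=[5.0720] v=[-0.9568]
Step 45: x=[5.0297] v=[-0.8454]
Step 46: x=[4.9932] v=[-0.7309]
Step 47: x=[4.9625] v=[-0.6137]
Step 48: x=[4.9378] v=[-0.4943]
Step 49: x=[4.9191] v=[-0.3731]
Step 50: x=[4.9066] v=[-0.2505]
Step 51: x=[4.9003] v=[-0.1270]
Step 52: x=[4.9001] v=[-0.0031]
Step 53: x=[4.9061] v=[0.1209]
First v>=0 after going negative at step 53, time=2.6500

Answer: 2.6500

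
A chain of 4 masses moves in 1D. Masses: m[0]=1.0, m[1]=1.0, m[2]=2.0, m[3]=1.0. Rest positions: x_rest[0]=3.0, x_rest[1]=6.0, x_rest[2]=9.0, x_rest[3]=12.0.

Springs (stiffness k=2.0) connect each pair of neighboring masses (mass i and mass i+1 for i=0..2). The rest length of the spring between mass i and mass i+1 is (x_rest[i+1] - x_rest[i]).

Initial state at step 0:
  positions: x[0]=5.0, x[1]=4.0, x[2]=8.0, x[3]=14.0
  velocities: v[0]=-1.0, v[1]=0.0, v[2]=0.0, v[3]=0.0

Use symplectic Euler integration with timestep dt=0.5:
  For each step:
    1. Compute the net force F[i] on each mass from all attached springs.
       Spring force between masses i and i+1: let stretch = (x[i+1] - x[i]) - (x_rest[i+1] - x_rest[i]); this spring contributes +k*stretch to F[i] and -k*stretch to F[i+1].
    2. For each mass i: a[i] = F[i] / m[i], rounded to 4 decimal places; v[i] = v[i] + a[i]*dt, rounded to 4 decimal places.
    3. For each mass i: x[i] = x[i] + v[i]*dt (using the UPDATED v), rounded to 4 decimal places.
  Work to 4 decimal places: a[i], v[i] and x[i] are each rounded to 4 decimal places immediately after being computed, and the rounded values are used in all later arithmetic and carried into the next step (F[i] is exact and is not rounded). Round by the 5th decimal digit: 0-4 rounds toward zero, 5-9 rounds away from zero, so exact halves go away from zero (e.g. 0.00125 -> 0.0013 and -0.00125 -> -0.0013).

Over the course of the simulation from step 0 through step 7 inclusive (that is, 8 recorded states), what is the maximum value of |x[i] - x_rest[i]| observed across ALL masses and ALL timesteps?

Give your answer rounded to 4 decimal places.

Answer: 2.5312

Derivation:
Step 0: x=[5.0000 4.0000 8.0000 14.0000] v=[-1.0000 0.0000 0.0000 0.0000]
Step 1: x=[2.5000 6.5000 8.5000 12.5000] v=[-5.0000 5.0000 1.0000 -3.0000]
Step 2: x=[0.5000 8.0000 9.5000 10.5000] v=[-4.0000 3.0000 2.0000 -4.0000]
Step 3: x=[0.7500 6.5000 10.3750 9.5000] v=[0.5000 -3.0000 1.7500 -2.0000]
Step 4: x=[2.3750 4.0625 10.0625 10.4375] v=[3.2500 -4.8750 -0.6250 1.8750]
Step 5: x=[3.3438 3.7813 8.3438 12.6875] v=[1.9375 -0.5625 -3.4375 4.5000]
Step 6: x=[3.0313 5.5626 6.5704 14.2657] v=[-0.6250 3.5625 -3.5469 3.1563]
Step 7: x=[2.4845 6.5821 6.4688 13.4962] v=[-1.0937 2.0390 -0.2032 -1.5390]
Max displacement = 2.5312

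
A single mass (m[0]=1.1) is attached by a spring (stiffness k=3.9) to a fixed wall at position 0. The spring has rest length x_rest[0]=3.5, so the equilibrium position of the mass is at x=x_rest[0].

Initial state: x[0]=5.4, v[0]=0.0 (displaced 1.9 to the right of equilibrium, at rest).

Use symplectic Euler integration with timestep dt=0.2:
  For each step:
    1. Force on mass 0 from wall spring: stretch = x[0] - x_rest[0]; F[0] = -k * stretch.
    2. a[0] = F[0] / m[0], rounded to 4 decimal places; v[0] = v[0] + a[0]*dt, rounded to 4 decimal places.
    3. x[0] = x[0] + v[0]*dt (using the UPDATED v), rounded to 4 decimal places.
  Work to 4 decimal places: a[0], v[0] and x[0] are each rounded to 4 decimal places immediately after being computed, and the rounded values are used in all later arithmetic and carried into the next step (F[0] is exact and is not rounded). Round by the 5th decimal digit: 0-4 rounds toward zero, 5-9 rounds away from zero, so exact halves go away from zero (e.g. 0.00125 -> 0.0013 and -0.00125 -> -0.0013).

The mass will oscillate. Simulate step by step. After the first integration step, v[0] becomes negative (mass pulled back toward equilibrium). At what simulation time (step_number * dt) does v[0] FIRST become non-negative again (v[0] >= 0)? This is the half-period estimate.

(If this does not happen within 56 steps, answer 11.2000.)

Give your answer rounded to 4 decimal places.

Step 0: x=[5.4000] v=[0.0000]
Step 1: x=[5.1305] v=[-1.3473]
Step 2: x=[4.6298] v=[-2.5035]
Step 3: x=[3.9689] v=[-3.3046]
Step 4: x=[3.2415] v=[-3.6371]
Step 5: x=[2.5507] v=[-3.4538]
Step 6: x=[1.9946] v=[-2.7807]
Step 7: x=[1.6520] v=[-1.7132]
Step 8: x=[1.5714] v=[-0.4028]
Step 9: x=[1.7644] v=[0.9648]
First v>=0 after going negative at step 9, time=1.8000

Answer: 1.8000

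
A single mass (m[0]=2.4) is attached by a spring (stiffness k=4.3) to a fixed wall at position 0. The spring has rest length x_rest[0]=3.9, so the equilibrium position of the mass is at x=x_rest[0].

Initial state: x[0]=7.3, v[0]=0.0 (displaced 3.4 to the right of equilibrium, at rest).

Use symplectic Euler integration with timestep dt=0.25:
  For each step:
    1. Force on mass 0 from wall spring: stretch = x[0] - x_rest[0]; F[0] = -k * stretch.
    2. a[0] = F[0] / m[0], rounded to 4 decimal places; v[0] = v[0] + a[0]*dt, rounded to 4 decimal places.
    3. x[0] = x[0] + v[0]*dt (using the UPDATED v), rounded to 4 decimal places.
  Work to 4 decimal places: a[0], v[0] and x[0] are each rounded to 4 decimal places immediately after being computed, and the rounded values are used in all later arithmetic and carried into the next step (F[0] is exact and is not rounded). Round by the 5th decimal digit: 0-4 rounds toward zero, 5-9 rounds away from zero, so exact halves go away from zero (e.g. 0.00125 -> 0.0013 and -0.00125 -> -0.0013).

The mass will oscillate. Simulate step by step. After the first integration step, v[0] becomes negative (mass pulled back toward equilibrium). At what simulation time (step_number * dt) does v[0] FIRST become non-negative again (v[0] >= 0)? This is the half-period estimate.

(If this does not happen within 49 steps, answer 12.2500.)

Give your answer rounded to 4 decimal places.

Step 0: x=[7.3000] v=[0.0000]
Step 1: x=[6.9193] v=[-1.5229]
Step 2: x=[6.2005] v=[-2.8753]
Step 3: x=[5.2241] v=[-3.9057]
Step 4: x=[4.0994] v=[-4.4988]
Step 5: x=[2.9524] v=[-4.5881]
Step 6: x=[1.9115] v=[-4.1637]
Step 7: x=[1.0933] v=[-3.2730]
Step 8: x=[0.5894] v=[-2.0158]
Step 9: x=[0.4562] v=[-0.5329]
Step 10: x=[0.7086] v=[1.0096]
First v>=0 after going negative at step 10, time=2.5000

Answer: 2.5000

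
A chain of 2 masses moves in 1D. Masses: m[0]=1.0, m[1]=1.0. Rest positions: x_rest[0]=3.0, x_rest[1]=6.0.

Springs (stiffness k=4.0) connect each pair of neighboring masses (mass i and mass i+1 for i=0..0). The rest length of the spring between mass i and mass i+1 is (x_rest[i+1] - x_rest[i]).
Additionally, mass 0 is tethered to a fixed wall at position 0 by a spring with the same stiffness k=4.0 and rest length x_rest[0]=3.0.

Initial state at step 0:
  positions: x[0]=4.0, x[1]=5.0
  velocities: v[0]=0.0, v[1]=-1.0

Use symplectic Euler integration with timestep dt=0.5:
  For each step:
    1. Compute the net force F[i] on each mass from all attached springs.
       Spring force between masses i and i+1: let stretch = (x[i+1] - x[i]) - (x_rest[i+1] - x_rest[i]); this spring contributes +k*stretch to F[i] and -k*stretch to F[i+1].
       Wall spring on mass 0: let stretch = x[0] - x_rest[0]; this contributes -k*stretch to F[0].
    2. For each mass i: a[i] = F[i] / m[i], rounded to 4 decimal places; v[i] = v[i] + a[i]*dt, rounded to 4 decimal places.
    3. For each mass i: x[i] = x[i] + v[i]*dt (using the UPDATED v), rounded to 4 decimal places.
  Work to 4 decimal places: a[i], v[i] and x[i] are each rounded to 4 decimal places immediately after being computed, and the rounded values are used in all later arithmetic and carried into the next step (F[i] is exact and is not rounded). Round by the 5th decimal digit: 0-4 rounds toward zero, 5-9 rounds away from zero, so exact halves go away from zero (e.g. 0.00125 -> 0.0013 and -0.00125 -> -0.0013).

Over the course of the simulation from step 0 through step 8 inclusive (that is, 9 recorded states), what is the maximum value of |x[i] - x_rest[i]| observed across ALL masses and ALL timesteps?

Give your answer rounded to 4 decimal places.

Step 0: x=[4.0000 5.0000] v=[0.0000 -1.0000]
Step 1: x=[1.0000 6.5000] v=[-6.0000 3.0000]
Step 2: x=[2.5000 5.5000] v=[3.0000 -2.0000]
Step 3: x=[4.5000 4.5000] v=[4.0000 -2.0000]
Step 4: x=[2.0000 6.5000] v=[-5.0000 4.0000]
Step 5: x=[2.0000 7.0000] v=[0.0000 1.0000]
Step 6: x=[5.0000 5.5000] v=[6.0000 -3.0000]
Step 7: x=[3.5000 6.5000] v=[-3.0000 2.0000]
Step 8: x=[1.5000 7.5000] v=[-4.0000 2.0000]
Max displacement = 2.0000

Answer: 2.0000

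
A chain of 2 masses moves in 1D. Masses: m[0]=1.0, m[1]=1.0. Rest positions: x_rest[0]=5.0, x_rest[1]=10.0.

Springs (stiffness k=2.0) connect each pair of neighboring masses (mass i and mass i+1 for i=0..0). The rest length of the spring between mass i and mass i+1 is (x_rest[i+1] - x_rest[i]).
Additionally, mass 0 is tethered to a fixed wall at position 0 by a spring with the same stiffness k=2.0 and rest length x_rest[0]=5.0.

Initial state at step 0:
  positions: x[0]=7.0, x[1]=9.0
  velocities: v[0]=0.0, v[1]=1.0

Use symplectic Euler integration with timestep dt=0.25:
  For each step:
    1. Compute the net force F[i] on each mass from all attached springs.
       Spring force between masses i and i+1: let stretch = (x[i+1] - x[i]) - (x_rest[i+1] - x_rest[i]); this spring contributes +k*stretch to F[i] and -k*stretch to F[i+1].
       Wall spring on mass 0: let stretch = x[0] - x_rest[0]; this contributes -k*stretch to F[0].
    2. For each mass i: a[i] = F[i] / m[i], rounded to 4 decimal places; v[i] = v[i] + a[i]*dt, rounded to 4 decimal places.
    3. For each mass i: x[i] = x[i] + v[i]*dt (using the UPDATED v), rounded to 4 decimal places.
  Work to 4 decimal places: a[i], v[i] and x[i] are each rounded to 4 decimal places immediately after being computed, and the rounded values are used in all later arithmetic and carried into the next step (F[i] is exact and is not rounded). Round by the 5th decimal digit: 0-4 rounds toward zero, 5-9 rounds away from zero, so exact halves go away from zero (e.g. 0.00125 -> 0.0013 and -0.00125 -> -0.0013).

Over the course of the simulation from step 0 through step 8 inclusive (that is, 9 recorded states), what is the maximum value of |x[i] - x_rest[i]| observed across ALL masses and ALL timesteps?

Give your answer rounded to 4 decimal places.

Step 0: x=[7.0000 9.0000] v=[0.0000 1.0000]
Step 1: x=[6.3750 9.6250] v=[-2.5000 2.5000]
Step 2: x=[5.3594 10.4688] v=[-4.0625 3.3750]
Step 3: x=[4.3125 11.2989] v=[-4.1875 3.3203]
Step 4: x=[3.5999 11.8807] v=[-2.8506 2.3271]
Step 5: x=[3.4724 12.0524] v=[-0.5102 0.6867]
Step 6: x=[3.9833 11.7766] v=[2.0436 -1.1033]
Step 7: x=[4.9705 11.1516] v=[3.9486 -2.5000]
Step 8: x=[6.1090 10.3790] v=[4.5539 -3.0906]
Max displacement = 2.0524

Answer: 2.0524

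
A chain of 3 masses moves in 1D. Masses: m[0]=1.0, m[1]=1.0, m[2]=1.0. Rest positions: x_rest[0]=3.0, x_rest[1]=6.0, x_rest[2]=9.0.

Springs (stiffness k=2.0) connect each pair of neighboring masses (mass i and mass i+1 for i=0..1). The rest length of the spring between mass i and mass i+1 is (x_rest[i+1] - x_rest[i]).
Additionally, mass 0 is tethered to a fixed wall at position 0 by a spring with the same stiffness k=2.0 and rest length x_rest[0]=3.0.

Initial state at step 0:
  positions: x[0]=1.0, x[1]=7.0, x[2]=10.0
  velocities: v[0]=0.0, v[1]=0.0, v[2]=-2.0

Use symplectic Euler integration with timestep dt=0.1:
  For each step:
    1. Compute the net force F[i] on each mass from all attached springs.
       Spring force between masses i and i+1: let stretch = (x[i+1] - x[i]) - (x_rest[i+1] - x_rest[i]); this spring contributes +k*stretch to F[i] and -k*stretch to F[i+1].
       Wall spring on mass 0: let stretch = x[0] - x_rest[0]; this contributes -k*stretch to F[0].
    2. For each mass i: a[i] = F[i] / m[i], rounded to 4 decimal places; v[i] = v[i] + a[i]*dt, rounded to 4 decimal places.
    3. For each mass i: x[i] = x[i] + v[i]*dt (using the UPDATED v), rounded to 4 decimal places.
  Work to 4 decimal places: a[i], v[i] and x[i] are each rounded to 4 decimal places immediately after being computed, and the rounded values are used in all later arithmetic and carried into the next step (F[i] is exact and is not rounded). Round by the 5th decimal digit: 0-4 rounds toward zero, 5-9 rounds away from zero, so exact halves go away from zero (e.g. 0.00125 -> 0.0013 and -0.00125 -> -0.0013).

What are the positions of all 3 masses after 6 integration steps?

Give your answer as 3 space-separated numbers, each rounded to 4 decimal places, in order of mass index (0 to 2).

Step 0: x=[1.0000 7.0000 10.0000] v=[0.0000 0.0000 -2.0000]
Step 1: x=[1.1000 6.9400 9.8000] v=[1.0000 -0.6000 -2.0000]
Step 2: x=[1.2948 6.8204 9.6028] v=[1.9480 -1.1960 -1.9720]
Step 3: x=[1.5742 6.6459 9.4100] v=[2.7942 -1.7446 -1.9285]
Step 4: x=[1.9236 6.4253 9.2219] v=[3.4937 -2.2061 -1.8813]
Step 5: x=[2.3245 6.1706 9.0378] v=[4.0093 -2.5471 -1.8406]
Step 6: x=[2.7559 5.8963 8.8564] v=[4.3136 -2.7429 -1.8140]

Answer: 2.7559 5.8963 8.8564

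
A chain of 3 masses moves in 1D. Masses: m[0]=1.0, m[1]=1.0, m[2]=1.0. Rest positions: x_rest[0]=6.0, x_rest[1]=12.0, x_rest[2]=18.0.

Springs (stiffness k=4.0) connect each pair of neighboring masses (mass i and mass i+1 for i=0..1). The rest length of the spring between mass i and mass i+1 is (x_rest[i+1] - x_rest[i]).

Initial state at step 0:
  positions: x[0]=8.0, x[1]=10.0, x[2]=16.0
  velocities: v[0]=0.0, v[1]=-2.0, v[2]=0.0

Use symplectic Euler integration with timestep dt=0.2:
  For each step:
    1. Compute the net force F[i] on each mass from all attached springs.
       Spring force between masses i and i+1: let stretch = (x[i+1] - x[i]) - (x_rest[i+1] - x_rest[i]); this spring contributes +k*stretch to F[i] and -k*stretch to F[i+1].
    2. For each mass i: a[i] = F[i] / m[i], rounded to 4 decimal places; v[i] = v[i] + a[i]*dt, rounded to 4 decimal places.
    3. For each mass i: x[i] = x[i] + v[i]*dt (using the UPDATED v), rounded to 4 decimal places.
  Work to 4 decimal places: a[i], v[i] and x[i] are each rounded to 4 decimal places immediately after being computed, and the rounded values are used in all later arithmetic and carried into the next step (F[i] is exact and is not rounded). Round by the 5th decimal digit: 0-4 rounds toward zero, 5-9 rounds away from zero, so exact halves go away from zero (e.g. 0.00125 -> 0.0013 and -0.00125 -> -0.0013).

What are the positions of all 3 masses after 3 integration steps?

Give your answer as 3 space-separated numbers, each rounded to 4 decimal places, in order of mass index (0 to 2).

Answer: 4.8768 11.7020 16.2212

Derivation:
Step 0: x=[8.0000 10.0000 16.0000] v=[0.0000 -2.0000 0.0000]
Step 1: x=[7.3600 10.2400 16.0000] v=[-3.2000 1.2000 0.0000]
Step 2: x=[6.2208 10.9408 16.0384] v=[-5.6960 3.5040 0.1920]
Step 3: x=[4.8768 11.7020 16.2212] v=[-6.7200 3.8061 0.9139]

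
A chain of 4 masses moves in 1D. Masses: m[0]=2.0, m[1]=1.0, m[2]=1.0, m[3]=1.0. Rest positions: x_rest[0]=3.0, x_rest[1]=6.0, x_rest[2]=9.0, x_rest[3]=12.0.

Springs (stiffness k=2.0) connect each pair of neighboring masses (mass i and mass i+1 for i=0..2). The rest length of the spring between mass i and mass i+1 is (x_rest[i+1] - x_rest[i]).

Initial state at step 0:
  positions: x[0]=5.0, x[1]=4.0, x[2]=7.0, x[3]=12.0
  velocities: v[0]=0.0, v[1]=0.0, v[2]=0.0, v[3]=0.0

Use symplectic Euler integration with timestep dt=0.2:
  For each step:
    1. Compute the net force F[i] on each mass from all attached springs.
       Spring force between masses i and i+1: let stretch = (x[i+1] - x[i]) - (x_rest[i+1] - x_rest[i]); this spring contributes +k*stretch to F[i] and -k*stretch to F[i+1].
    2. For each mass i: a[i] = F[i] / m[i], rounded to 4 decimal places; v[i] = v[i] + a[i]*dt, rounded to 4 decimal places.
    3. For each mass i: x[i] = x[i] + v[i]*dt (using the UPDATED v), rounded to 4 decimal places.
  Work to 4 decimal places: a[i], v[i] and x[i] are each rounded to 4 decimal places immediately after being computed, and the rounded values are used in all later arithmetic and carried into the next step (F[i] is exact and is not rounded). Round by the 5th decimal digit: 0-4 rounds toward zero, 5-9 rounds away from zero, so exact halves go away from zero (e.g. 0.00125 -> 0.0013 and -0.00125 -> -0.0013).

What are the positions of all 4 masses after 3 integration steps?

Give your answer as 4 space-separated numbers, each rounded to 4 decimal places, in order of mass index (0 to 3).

Answer: 4.1332 5.6727 7.8960 11.1649

Derivation:
Step 0: x=[5.0000 4.0000 7.0000 12.0000] v=[0.0000 0.0000 0.0000 0.0000]
Step 1: x=[4.8400 4.3200 7.1600 11.8400] v=[-0.8000 1.6000 0.8000 -0.8000]
Step 2: x=[4.5392 4.9088 7.4672 11.5456] v=[-1.5040 2.9440 1.5360 -1.4720]
Step 3: x=[4.1332 5.6727 7.8960 11.1649] v=[-2.0301 3.8195 2.1440 -1.9034]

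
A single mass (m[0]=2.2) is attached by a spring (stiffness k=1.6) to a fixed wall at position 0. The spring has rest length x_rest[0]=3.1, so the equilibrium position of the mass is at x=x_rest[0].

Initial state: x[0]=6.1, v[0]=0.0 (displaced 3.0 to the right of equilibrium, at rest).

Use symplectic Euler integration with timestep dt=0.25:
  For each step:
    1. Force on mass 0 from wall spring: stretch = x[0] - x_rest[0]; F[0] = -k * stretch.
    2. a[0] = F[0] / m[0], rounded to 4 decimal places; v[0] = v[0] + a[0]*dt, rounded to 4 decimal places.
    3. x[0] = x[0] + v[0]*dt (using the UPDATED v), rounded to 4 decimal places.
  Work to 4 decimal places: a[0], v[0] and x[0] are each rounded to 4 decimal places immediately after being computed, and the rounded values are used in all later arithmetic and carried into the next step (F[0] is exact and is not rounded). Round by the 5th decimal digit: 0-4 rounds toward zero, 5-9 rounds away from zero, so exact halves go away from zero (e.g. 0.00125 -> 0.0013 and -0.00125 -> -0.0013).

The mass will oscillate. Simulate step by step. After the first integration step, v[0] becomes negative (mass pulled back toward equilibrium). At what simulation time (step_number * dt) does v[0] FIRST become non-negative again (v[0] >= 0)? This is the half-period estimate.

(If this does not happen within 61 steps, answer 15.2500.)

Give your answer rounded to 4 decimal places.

Step 0: x=[6.1000] v=[0.0000]
Step 1: x=[5.9636] v=[-0.5455]
Step 2: x=[5.6971] v=[-1.0662]
Step 3: x=[5.3125] v=[-1.5384]
Step 4: x=[4.8273] v=[-1.9407]
Step 5: x=[4.2636] v=[-2.2548]
Step 6: x=[3.6470] v=[-2.4664]
Step 7: x=[3.0055] v=[-2.5659]
Step 8: x=[2.3683] v=[-2.5487]
Step 9: x=[1.7644] v=[-2.4157]
Step 10: x=[1.2212] v=[-2.1729]
Step 11: x=[0.7634] v=[-1.8313]
Step 12: x=[0.4118] v=[-1.4065]
Step 13: x=[0.1824] v=[-0.9177]
Step 14: x=[0.0856] v=[-0.3872]
Step 15: x=[0.1258] v=[0.1609]
First v>=0 after going negative at step 15, time=3.7500

Answer: 3.7500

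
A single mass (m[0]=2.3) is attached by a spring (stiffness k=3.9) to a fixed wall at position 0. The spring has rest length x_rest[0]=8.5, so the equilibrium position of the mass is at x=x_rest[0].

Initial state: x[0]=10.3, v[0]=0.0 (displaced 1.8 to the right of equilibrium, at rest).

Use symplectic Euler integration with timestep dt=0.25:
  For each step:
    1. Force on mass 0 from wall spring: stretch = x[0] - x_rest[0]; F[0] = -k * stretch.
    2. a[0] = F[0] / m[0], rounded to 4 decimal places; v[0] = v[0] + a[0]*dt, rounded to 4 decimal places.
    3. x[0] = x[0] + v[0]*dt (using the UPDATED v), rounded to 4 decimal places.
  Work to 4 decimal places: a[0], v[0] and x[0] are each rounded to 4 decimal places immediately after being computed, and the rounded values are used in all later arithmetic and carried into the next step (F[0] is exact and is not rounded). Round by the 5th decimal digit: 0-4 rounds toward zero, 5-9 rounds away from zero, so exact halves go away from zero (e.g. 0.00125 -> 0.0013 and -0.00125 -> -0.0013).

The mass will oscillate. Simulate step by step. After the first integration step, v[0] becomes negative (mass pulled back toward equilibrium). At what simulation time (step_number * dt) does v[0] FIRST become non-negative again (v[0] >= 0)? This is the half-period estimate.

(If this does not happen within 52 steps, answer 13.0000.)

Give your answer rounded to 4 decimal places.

Answer: 2.5000

Derivation:
Step 0: x=[10.3000] v=[0.0000]
Step 1: x=[10.1092] v=[-0.7631]
Step 2: x=[9.7479] v=[-1.4453]
Step 3: x=[9.2543] v=[-1.9743]
Step 4: x=[8.6808] v=[-2.2941]
Step 5: x=[8.0881] v=[-2.3708]
Step 6: x=[7.5391] v=[-2.1962]
Step 7: x=[7.0919] v=[-1.7889]
Step 8: x=[6.7939] v=[-1.1920]
Step 9: x=[6.6767] v=[-0.4688]
Step 10: x=[6.7527] v=[0.3041]
First v>=0 after going negative at step 10, time=2.5000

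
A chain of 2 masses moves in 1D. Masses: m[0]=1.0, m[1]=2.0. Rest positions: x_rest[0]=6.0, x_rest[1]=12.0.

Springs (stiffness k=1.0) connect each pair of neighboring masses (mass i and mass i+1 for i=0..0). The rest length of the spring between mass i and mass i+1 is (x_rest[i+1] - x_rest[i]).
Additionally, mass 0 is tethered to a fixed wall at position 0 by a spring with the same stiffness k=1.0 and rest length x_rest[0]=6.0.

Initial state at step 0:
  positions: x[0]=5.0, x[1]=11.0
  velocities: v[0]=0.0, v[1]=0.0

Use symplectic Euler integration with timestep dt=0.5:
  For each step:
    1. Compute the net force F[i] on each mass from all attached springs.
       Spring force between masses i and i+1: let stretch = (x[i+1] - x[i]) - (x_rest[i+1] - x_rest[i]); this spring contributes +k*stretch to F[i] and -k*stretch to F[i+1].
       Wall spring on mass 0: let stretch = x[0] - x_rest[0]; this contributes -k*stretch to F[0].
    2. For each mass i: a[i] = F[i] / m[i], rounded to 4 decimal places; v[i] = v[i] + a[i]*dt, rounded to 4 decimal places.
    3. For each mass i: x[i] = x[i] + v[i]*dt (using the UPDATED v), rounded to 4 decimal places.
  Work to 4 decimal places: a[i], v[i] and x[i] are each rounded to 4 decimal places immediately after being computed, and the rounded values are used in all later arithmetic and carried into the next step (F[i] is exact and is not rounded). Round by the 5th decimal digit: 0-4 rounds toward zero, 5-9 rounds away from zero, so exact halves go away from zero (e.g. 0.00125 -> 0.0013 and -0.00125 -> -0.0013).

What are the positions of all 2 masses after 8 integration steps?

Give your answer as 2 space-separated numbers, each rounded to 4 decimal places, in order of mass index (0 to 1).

Step 0: x=[5.0000 11.0000] v=[0.0000 0.0000]
Step 1: x=[5.2500 11.0000] v=[0.5000 0.0000]
Step 2: x=[5.6250 11.0313] v=[0.7500 0.0625]
Step 3: x=[5.9454 11.1368] v=[0.6407 0.2110]
Step 4: x=[6.0773 11.3434] v=[0.2637 0.4132]
Step 5: x=[6.0064 11.6418] v=[-0.1419 0.5967]
Step 6: x=[5.8427 11.9858] v=[-0.3274 0.6879]
Step 7: x=[5.7541 12.3119] v=[-0.1772 0.6521]
Step 8: x=[5.8665 12.5683] v=[0.2247 0.5127]

Answer: 5.8665 12.5683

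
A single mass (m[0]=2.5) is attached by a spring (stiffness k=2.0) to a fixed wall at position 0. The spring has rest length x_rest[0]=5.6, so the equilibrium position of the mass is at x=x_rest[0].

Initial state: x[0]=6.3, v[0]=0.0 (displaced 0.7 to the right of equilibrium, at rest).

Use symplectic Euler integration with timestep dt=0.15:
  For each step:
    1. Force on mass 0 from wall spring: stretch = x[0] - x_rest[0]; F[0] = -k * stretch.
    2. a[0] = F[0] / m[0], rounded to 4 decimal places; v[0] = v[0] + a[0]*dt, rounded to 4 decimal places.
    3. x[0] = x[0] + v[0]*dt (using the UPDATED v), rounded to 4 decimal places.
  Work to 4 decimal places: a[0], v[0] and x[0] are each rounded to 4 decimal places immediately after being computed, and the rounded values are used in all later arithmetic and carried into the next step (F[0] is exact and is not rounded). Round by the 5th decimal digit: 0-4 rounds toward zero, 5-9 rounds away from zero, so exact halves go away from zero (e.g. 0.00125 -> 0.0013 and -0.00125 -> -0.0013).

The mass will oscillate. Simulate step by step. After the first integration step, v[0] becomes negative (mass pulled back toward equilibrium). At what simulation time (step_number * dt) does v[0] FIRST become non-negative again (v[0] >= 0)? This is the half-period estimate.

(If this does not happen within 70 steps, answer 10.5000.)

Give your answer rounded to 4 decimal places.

Step 0: x=[6.3000] v=[0.0000]
Step 1: x=[6.2874] v=[-0.0840]
Step 2: x=[6.2624] v=[-0.1665]
Step 3: x=[6.2255] v=[-0.2460]
Step 4: x=[6.1773] v=[-0.3211]
Step 5: x=[6.1187] v=[-0.3904]
Step 6: x=[6.0508] v=[-0.4527]
Step 7: x=[5.9748] v=[-0.5068]
Step 8: x=[5.8920] v=[-0.5518]
Step 9: x=[5.8040] v=[-0.5868]
Step 10: x=[5.7123] v=[-0.6113]
Step 11: x=[5.6186] v=[-0.6248]
Step 12: x=[5.5246] v=[-0.6270]
Step 13: x=[5.4319] v=[-0.6180]
Step 14: x=[5.3422] v=[-0.5978]
Step 15: x=[5.2572] v=[-0.5669]
Step 16: x=[5.1783] v=[-0.5258]
Step 17: x=[5.1070] v=[-0.4752]
Step 18: x=[5.0446] v=[-0.4160]
Step 19: x=[4.9922] v=[-0.3494]
Step 20: x=[4.9507] v=[-0.2765]
Step 21: x=[4.9209] v=[-0.1986]
Step 22: x=[4.9033] v=[-0.1171]
Step 23: x=[4.8983] v=[-0.0335]
Step 24: x=[4.9059] v=[0.0507]
First v>=0 after going negative at step 24, time=3.6000

Answer: 3.6000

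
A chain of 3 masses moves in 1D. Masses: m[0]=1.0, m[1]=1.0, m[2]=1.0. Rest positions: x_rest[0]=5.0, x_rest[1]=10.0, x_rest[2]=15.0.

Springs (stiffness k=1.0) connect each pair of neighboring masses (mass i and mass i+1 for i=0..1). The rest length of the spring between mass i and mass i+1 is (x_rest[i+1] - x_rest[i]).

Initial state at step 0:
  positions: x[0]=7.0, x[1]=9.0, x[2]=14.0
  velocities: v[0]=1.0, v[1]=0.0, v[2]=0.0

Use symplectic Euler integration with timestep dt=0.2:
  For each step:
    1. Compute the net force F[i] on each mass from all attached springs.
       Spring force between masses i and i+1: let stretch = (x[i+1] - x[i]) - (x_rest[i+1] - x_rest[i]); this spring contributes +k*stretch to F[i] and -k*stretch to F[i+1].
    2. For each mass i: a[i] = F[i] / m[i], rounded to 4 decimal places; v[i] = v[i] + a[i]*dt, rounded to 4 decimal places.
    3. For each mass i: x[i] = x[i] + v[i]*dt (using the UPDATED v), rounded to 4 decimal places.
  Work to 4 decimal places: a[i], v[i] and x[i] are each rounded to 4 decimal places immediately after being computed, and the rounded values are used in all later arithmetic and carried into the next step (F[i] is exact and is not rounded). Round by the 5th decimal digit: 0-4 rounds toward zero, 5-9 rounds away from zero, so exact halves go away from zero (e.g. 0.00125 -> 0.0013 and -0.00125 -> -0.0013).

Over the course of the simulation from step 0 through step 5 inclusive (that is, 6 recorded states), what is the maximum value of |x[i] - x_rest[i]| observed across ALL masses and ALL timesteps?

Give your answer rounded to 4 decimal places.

Answer: 2.0800

Derivation:
Step 0: x=[7.0000 9.0000 14.0000] v=[1.0000 0.0000 0.0000]
Step 1: x=[7.0800 9.1200 14.0000] v=[0.4000 0.6000 0.0000]
Step 2: x=[7.0416 9.3536 14.0048] v=[-0.1920 1.1680 0.0240]
Step 3: x=[6.8957 9.6808 14.0236] v=[-0.7296 1.6358 0.0938]
Step 4: x=[6.6612 10.0703 14.0686] v=[-1.1726 1.9473 0.2252]
Step 5: x=[6.3630 10.4833 14.1537] v=[-1.4908 2.0651 0.4255]
Max displacement = 2.0800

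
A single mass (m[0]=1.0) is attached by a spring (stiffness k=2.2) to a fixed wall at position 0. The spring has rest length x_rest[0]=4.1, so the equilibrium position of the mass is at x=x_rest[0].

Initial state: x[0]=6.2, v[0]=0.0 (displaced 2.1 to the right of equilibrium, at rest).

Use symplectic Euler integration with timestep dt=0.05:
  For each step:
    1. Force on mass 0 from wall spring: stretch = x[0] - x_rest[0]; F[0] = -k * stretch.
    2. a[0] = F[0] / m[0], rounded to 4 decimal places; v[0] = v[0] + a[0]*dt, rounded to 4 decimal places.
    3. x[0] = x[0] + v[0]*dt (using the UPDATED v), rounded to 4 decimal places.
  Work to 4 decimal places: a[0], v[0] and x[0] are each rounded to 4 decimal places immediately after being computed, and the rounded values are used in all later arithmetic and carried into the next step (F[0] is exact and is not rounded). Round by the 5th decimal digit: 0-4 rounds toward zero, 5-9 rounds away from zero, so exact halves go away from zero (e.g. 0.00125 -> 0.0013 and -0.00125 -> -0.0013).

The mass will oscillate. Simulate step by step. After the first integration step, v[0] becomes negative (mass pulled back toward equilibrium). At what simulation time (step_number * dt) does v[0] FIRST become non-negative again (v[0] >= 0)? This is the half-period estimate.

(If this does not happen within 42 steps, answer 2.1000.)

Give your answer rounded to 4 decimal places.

Step 0: x=[6.2000] v=[0.0000]
Step 1: x=[6.1885] v=[-0.2310]
Step 2: x=[6.1655] v=[-0.4607]
Step 3: x=[6.1311] v=[-0.6879]
Step 4: x=[6.0855] v=[-0.9113]
Step 5: x=[6.0290] v=[-1.1297]
Step 6: x=[5.9619] v=[-1.3419]
Step 7: x=[5.8846] v=[-1.5467]
Step 8: x=[5.7975] v=[-1.7430]
Step 9: x=[5.7010] v=[-1.9297]
Step 10: x=[5.5957] v=[-2.1058]
Step 11: x=[5.4822] v=[-2.2703]
Step 12: x=[5.3611] v=[-2.4223]
Step 13: x=[5.2331] v=[-2.5610]
Step 14: x=[5.0988] v=[-2.6856]
Step 15: x=[4.9590] v=[-2.7955]
Step 16: x=[4.8145] v=[-2.8900]
Step 17: x=[4.6661] v=[-2.9686]
Step 18: x=[4.5146] v=[-3.0309]
Step 19: x=[4.3608] v=[-3.0765]
Step 20: x=[4.2055] v=[-3.1052]
Step 21: x=[4.0497] v=[-3.1168]
Step 22: x=[3.8941] v=[-3.1113]
Step 23: x=[3.7397] v=[-3.0887]
Step 24: x=[3.5872] v=[-3.0491]
Step 25: x=[3.4376] v=[-2.9927]
Step 26: x=[3.2916] v=[-2.9198]
Step 27: x=[3.1501] v=[-2.8309]
Step 28: x=[3.0138] v=[-2.7264]
Step 29: x=[2.8835] v=[-2.6069]
Step 30: x=[2.7598] v=[-2.4731]
Step 31: x=[2.6435] v=[-2.3257]
Step 32: x=[2.5352] v=[-2.1655]
Step 33: x=[2.4355] v=[-1.9934]
Step 34: x=[2.3450] v=[-1.8103]
Step 35: x=[2.2641] v=[-1.6173]
Step 36: x=[2.1933] v=[-1.4154]
Step 37: x=[2.1330] v=[-1.2057]
Step 38: x=[2.0835] v=[-0.9893]
Step 39: x=[2.0451] v=[-0.7675]
Step 40: x=[2.0180] v=[-0.5415]
Step 41: x=[2.0024] v=[-0.3125]
Step 42: x=[1.9983] v=[-0.0818]
v[0] did not become non-negative within 42 steps; using fallback time=2.1000

Answer: 2.1000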